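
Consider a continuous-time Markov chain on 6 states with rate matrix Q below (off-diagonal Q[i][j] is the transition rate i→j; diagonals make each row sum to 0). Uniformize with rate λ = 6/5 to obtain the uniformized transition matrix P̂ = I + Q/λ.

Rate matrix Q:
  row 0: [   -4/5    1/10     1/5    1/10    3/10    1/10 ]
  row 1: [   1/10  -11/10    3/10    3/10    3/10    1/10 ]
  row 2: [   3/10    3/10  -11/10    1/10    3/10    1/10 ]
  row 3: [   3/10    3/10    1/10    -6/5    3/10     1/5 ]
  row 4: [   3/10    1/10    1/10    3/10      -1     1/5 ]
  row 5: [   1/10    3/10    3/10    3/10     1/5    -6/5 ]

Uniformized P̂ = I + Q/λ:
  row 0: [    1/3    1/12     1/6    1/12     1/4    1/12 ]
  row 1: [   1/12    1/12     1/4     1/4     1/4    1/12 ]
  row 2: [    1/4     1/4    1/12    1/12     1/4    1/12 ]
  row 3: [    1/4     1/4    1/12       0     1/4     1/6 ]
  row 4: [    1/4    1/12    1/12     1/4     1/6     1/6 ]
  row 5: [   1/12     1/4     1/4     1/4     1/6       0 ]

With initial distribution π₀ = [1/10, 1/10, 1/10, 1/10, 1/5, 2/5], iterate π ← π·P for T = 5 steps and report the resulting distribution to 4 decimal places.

π = [0.2261, 0.1500, 0.1450, 0.1508, 0.2226, 0.1056]

t=0: π = [0.1000, 0.1000, 0.1000, 0.1000, 0.2000, 0.4000]
t=1: π = [0.1750, 0.1833, 0.1750, 0.1917, 0.2000, 0.0750]
t=2: π = [0.2215, 0.1569, 0.1410, 0.1438, 0.2271, 0.1097]
t=3: π = [0.2240, 0.1491, 0.1462, 0.1536, 0.2219, 0.1051]
t=4: π = [0.2263, 0.1508, 0.1444, 0.1499, 0.2227, 0.1059]
t=5: π = [0.2261, 0.1500, 0.1450, 0.1508, 0.2226, 0.1056]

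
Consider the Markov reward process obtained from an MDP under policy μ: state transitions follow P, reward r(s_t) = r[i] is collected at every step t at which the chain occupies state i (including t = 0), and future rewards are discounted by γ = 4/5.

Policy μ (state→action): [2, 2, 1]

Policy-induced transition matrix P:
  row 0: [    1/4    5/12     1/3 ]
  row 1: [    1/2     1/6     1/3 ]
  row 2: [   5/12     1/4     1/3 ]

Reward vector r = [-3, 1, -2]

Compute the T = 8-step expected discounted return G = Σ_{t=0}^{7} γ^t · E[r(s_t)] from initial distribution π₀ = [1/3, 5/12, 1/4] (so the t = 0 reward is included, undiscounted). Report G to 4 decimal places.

G = -5.9083

t=0: π = [0.3333, 0.4167, 0.2500], E[r] = -1.0833, γ^t·E[r] = -1.083333, running G = -1.083333
t=1: π = [0.3958, 0.2708, 0.3333], E[r] = -1.5833, γ^t·E[r] = -1.266667, running G = -2.350000
t=2: π = [0.3733, 0.2934, 0.3333], E[r] = -1.4931, γ^t·E[r] = -0.955556, running G = -3.305556
t=3: π = [0.3789, 0.2878, 0.3333], E[r] = -1.5156, γ^t·E[r] = -0.776000, running G = -4.081556
t=4: π = [0.3775, 0.2892, 0.3333], E[r] = -1.5100, γ^t·E[r] = -0.618489, running G = -4.700044
t=5: π = [0.3778, 0.2888, 0.3333], E[r] = -1.5114, γ^t·E[r] = -0.495253, running G = -5.195298
t=6: π = [0.3778, 0.2889, 0.3333], E[r] = -1.5110, γ^t·E[r] = -0.396110, running G = -5.591408
t=7: π = [0.3778, 0.2889, 0.3333], E[r] = -1.5111, γ^t·E[r] = -0.316907, running G = -5.908315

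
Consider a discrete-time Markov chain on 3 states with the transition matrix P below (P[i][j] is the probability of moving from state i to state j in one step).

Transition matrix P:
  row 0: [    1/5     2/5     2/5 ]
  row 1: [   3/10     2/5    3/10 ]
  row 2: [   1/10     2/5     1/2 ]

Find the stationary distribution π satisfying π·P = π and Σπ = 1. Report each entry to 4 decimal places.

π = [0.2000, 0.4000, 0.4000]

Balance equations π_j = Σ_i π_i·P[i][j]:
  π_0 = 1/5·π_0 + 3/10·π_1 + 1/10·π_2
  π_1 = 2/5·π_0 + 2/5·π_1 + 2/5·π_2
  normalize: π_0 + π_1 + π_2 = 1
Solving the linear system gives exactly π = [1/5, 2/5, 2/5].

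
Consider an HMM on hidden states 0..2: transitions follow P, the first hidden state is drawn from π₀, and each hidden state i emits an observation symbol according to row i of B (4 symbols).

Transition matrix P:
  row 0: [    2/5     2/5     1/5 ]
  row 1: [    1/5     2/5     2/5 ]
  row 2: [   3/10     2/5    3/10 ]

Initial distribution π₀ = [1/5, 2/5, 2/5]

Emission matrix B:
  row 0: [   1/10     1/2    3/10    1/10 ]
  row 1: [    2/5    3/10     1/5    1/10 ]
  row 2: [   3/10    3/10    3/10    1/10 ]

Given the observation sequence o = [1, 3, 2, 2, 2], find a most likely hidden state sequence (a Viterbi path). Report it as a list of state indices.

t=0: δ = [1.000e-01, 1.200e-01, 1.200e-01]  (obs o_0=1)
t=1: δ = [4.000e-03, 4.800e-03, 4.800e-03]  ψ = [0, 1, 1]  (obs o_1=3)
t=2: δ = [4.800e-04, 3.840e-04, 5.760e-04]  ψ = [0, 1, 1]  (obs o_2=2)
t=3: δ = [5.760e-05, 4.608e-05, 5.184e-05]  ψ = [0, 2, 2]  (obs o_3=2)
t=4: δ = [6.912e-06, 4.608e-06, 5.530e-06]  ψ = [0, 0, 1]  (obs o_4=2)
backtrack: best end state = 0; path = [0, 0, 0, 0, 0]

path = [0, 0, 0, 0, 0]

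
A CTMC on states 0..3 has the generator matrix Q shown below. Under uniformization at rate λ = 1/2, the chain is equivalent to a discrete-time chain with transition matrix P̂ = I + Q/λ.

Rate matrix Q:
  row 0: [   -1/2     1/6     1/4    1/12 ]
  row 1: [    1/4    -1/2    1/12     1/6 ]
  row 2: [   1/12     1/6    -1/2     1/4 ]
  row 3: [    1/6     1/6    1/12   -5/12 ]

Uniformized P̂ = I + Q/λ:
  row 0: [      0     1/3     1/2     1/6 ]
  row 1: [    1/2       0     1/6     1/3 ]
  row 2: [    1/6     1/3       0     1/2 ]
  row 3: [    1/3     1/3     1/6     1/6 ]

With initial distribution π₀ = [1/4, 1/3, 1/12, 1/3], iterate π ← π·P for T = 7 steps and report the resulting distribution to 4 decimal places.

π = [0.2543, 0.2500, 0.2155, 0.2803]

t=0: π = [0.2500, 0.3333, 0.0833, 0.3333]
t=1: π = [0.2917, 0.2222, 0.2361, 0.2500]
t=2: π = [0.2338, 0.2593, 0.2245, 0.2824]
t=3: π = [0.2612, 0.2469, 0.2072, 0.2847]
t=4: π = [0.2529, 0.2510, 0.2192, 0.2769]
t=5: π = [0.2543, 0.2497, 0.2144, 0.2816]
t=6: π = [0.2544, 0.2501, 0.2157, 0.2798]
t=7: π = [0.2543, 0.2500, 0.2155, 0.2803]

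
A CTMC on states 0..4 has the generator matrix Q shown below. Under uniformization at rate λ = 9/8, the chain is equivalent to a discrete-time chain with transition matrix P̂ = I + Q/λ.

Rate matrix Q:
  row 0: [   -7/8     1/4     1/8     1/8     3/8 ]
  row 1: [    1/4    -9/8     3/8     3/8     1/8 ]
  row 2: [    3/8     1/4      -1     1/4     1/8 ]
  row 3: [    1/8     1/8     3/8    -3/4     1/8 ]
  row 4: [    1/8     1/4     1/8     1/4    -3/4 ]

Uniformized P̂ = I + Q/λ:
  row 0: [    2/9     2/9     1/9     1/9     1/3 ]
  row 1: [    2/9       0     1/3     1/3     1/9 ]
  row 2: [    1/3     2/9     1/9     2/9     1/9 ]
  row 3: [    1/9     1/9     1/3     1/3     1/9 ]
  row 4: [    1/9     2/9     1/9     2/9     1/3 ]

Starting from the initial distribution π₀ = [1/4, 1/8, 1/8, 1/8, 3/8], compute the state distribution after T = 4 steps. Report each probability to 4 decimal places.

π = [0.1951, 0.1594, 0.2013, 0.2458, 0.1984]

t=0: π = [0.2500, 0.1250, 0.1250, 0.1250, 0.3750]
t=1: π = [0.1806, 0.1806, 0.1667, 0.2222, 0.2500]
t=2: π = [0.1883, 0.1574, 0.2006, 0.2469, 0.2068]
t=3: π = [0.1941, 0.1598, 0.2010, 0.2462, 0.1989]
t=4: π = [0.1951, 0.1594, 0.2013, 0.2458, 0.1984]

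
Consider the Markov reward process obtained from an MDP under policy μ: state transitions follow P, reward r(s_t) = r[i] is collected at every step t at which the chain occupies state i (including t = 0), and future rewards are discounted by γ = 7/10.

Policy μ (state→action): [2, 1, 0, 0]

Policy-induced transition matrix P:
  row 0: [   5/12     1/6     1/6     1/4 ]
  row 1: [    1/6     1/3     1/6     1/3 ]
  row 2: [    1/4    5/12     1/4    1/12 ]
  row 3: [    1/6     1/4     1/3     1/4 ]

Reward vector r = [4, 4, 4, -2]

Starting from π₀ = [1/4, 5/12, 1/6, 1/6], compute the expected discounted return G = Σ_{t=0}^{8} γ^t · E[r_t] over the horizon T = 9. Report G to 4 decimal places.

G = 8.5797

t=0: π = [0.2500, 0.4167, 0.1667, 0.1667], E[r] = 3.0000, γ^t·E[r] = 3.000000, running G = 3.000000
t=1: π = [0.2431, 0.2917, 0.2083, 0.2569], E[r] = 2.4583, γ^t·E[r] = 1.720833, running G = 4.720833
t=2: π = [0.2448, 0.2888, 0.2269, 0.2396], E[r] = 2.5625, γ^t·E[r] = 1.255625, running G = 5.976458
t=3: π = [0.2468, 0.2915, 0.2255, 0.2363], E[r] = 2.5825, γ^t·E[r] = 0.885786, running G = 6.862244
t=4: π = [0.2472, 0.2913, 0.2248, 0.2367], E[r] = 2.5798, γ^t·E[r] = 0.619401, running G = 7.481645
t=5: π = [0.2472, 0.2912, 0.2249, 0.2368], E[r] = 2.5792, γ^t·E[r] = 0.433483, running G = 7.915128
t=6: π = [0.2472, 0.2911, 0.2249, 0.2368], E[r] = 2.5793, γ^t·E[r] = 0.303449, running G = 8.218578
t=7: π = [0.2472, 0.2911, 0.2249, 0.2368], E[r] = 2.5793, γ^t·E[r] = 0.212417, running G = 8.430994
t=8: π = [0.2472, 0.2911, 0.2249, 0.2368], E[r] = 2.5793, γ^t·E[r] = 0.148692, running G = 8.579686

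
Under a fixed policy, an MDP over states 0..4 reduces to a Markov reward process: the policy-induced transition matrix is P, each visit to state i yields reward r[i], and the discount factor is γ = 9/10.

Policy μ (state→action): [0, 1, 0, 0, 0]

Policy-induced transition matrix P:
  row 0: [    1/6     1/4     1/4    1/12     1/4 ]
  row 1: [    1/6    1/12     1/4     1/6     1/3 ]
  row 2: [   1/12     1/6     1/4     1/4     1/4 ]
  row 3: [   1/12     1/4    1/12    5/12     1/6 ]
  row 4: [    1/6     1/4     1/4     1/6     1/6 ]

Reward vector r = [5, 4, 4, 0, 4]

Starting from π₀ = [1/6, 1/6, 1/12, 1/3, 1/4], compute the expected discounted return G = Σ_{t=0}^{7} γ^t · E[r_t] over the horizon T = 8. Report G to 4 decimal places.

G = 17.8351

t=0: π = [0.1667, 0.1667, 0.0833, 0.3333, 0.2500], E[r] = 2.8333, γ^t·E[r] = 2.833333, running G = 2.833333
t=1: π = [0.1319, 0.2153, 0.1944, 0.2431, 0.2153], E[r] = 3.1597, γ^t·E[r] = 2.843750, running G = 5.677083
t=2: π = [0.1302, 0.1979, 0.2095, 0.2326, 0.2297], E[r] = 3.1997, γ^t·E[r] = 2.591719, running G = 8.268802
t=3: π = [0.1298, 0.1996, 0.2112, 0.2314, 0.2280], E[r] = 3.2041, γ^t·E[r] = 2.335781, running G = 10.604583
t=4: π = [0.1298, 0.1991, 0.2114, 0.2313, 0.2283], E[r] = 3.2045, γ^t·E[r] = 2.102501, running G = 12.707084
t=5: π = [0.1298, 0.1992, 0.2114, 0.2313, 0.2283], E[r] = 3.2046, γ^t·E[r] = 1.892273, running G = 14.599357
t=6: π = [0.1298, 0.1992, 0.2115, 0.2313, 0.2283], E[r] = 3.2046, γ^t·E[r] = 1.703046, running G = 16.302403
t=7: π = [0.1298, 0.1992, 0.2115, 0.2313, 0.2283], E[r] = 3.2046, γ^t·E[r] = 1.532741, running G = 17.835144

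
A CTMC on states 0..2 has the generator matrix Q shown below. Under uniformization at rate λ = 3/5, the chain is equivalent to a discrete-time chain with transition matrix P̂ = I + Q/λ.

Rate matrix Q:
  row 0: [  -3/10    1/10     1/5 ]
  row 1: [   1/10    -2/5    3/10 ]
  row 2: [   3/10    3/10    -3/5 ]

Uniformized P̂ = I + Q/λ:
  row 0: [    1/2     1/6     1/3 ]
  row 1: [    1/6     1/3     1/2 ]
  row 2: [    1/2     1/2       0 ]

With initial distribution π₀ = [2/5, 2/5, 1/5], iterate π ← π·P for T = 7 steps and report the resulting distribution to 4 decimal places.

t=0: π = [0.4000, 0.4000, 0.2000]
t=1: π = [0.3667, 0.3000, 0.3333]
t=2: π = [0.4000, 0.3278, 0.2722]
t=3: π = [0.3907, 0.3120, 0.2972]
t=4: π = [0.3960, 0.3177, 0.2863]
t=5: π = [0.3941, 0.3150, 0.2909]
t=6: π = [0.3950, 0.3161, 0.2889]
t=7: π = [0.3946, 0.3157, 0.2897]

π = [0.3946, 0.3157, 0.2897]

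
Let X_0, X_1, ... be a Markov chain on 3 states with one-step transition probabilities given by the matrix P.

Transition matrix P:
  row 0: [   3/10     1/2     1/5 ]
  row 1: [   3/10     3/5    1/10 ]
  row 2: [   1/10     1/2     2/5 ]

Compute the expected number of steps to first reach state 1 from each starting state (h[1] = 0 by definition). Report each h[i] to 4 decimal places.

h = [2.0000, 0.0000, 2.0000]

First-step conditioning: h[1] = 0; for i ≠ 1, h[i] = 1 + Σ_k P[i][k]·h[k].
  h[0] = 1 + 3/10·h[0] + 1/5·h[2]
  h[2] = 1 + 1/10·h[0] + 2/5·h[2]
Solving the 2×2 linear system over states ≠ 1 gives exactly h = [2, 0, 2] (h[1] = 0 is the target).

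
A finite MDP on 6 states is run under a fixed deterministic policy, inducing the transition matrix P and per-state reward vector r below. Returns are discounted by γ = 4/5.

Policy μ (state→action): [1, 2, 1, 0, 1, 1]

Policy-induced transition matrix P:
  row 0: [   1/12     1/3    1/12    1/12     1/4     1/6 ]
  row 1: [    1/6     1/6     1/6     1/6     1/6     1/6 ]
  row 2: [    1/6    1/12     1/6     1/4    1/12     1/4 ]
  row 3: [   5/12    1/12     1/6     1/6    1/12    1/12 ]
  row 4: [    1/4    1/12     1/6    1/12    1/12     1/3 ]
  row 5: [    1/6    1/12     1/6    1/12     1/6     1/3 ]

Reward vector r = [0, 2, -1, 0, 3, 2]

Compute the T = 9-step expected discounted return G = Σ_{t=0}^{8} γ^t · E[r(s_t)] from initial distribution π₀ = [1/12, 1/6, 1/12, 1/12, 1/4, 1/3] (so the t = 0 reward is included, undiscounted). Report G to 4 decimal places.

G = 5.1290

t=0: π = [0.0833, 0.1667, 0.0833, 0.0833, 0.2500, 0.3333], E[r] = 1.6667, γ^t·E[r] = 1.666667, running G = 1.666667
t=1: π = [0.2014, 0.1181, 0.1597, 0.1181, 0.1389, 0.2639], E[r] = 1.0208, γ^t·E[r] = 0.816667, running G = 2.483333
t=2: π = [0.1910, 0.1435, 0.1499, 0.1296, 0.1487, 0.2373], E[r] = 1.0579, γ^t·E[r] = 0.677037, running G = 3.160370
t=3: π = [0.1956, 0.1430, 0.1508, 0.1311, 0.1469, 0.2327], E[r] = 1.0414, γ^t·E[r] = 0.533185, running G = 3.693556
t=4: π = [0.1954, 0.1441, 0.1504, 0.1313, 0.1472, 0.2316], E[r] = 1.0428, γ^t·E[r] = 0.427114, running G = 4.120670
t=5: π = [0.1955, 0.1442, 0.1504, 0.1313, 0.1472, 0.2314], E[r] = 1.0424, γ^t·E[r] = 0.341572, running G = 4.462242
t=6: π = [0.1955, 0.1442, 0.1504, 0.1314, 0.1472, 0.2314], E[r] = 1.0424, γ^t·E[r] = 0.273259, running G = 4.735501
t=7: π = [0.1955, 0.1442, 0.1504, 0.1314, 0.1472, 0.2313], E[r] = 1.0424, γ^t·E[r] = 0.218605, running G = 4.954106
t=8: π = [0.1955, 0.1442, 0.1504, 0.1314, 0.1472, 0.2313], E[r] = 1.0424, γ^t·E[r] = 0.174884, running G = 5.128991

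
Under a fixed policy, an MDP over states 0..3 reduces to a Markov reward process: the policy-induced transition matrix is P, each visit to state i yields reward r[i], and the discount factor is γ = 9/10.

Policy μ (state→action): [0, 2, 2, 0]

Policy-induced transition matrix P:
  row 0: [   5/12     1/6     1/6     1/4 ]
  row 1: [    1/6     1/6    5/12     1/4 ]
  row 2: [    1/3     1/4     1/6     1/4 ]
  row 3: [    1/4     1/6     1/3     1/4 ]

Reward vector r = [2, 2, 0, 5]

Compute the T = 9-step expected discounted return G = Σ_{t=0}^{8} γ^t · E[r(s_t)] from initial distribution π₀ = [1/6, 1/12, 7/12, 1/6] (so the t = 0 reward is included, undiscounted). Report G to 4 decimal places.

t=0: π = [0.1667, 0.0833, 0.5833, 0.1667], E[r] = 1.3333, γ^t·E[r] = 1.333333, running G = 1.333333
t=1: π = [0.3194, 0.2153, 0.2153, 0.2500], E[r] = 2.3194, γ^t·E[r] = 2.087500, running G = 3.420833
t=2: π = [0.3032, 0.1846, 0.2622, 0.2500], E[r] = 2.2257, γ^t·E[r] = 1.802813, running G = 5.223646
t=3: π = [0.3070, 0.1885, 0.2545, 0.2500], E[r] = 2.2410, γ^t·E[r] = 1.633711, running G = 6.857357
t=4: π = [0.3067, 0.1879, 0.2555, 0.2500], E[r] = 2.2391, γ^t·E[r] = 1.469058, running G = 8.326415
t=5: π = [0.3067, 0.1880, 0.2553, 0.2500], E[r] = 2.2394, γ^t·E[r] = 1.322341, running G = 9.648756
t=6: π = [0.3067, 0.1879, 0.2553, 0.2500], E[r] = 2.2394, γ^t·E[r] = 1.190085, running G = 10.838842
t=7: π = [0.3067, 0.1879, 0.2553, 0.2500], E[r] = 2.2394, γ^t·E[r] = 1.071080, running G = 11.909922
t=8: π = [0.3067, 0.1879, 0.2553, 0.2500], E[r] = 2.2394, γ^t·E[r] = 0.963972, running G = 12.873894

G = 12.8739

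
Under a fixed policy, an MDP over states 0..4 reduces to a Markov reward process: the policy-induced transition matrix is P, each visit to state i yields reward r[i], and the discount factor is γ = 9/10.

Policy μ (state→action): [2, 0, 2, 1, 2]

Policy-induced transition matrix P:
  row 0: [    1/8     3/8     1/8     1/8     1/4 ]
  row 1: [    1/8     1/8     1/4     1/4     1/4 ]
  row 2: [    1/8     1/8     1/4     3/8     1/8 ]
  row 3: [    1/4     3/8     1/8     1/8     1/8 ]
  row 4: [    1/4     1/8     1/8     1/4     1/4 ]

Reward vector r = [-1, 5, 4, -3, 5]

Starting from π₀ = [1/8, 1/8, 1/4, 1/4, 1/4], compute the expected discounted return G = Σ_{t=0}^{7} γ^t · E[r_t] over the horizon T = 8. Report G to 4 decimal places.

t=0: π = [0.1250, 0.1250, 0.2500, 0.2500, 0.2500], E[r] = 2.0000, γ^t·E[r] = 2.000000, running G = 2.000000
t=1: π = [0.1875, 0.2188, 0.1719, 0.2344, 0.1875], E[r] = 1.8281, γ^t·E[r] = 1.645313, running G = 3.645313
t=2: π = [0.1777, 0.2305, 0.1738, 0.2188, 0.1992], E[r] = 2.0098, γ^t·E[r] = 1.627910, running G = 5.273223
t=3: π = [0.1772, 0.2241, 0.1755, 0.2222, 0.2009], E[r] = 1.9836, γ^t·E[r] = 1.446075, running G = 6.719298
t=4: π = [0.1779, 0.2249, 0.1750, 0.2220, 0.2003], E[r] = 1.9816, γ^t·E[r] = 1.300126, running G = 8.019424
t=5: π = [0.1778, 0.2250, 0.1750, 0.2219, 0.2004], E[r] = 1.9832, γ^t·E[r] = 1.171085, running G = 9.190509
t=6: π = [0.1778, 0.2249, 0.1750, 0.2219, 0.2004], E[r] = 1.9830, γ^t·E[r] = 1.053850, running G = 10.244359
t=7: π = [0.1778, 0.2249, 0.1750, 0.2219, 0.2004], E[r] = 1.9830, γ^t·E[r] = 0.948455, running G = 11.192814

G = 11.1928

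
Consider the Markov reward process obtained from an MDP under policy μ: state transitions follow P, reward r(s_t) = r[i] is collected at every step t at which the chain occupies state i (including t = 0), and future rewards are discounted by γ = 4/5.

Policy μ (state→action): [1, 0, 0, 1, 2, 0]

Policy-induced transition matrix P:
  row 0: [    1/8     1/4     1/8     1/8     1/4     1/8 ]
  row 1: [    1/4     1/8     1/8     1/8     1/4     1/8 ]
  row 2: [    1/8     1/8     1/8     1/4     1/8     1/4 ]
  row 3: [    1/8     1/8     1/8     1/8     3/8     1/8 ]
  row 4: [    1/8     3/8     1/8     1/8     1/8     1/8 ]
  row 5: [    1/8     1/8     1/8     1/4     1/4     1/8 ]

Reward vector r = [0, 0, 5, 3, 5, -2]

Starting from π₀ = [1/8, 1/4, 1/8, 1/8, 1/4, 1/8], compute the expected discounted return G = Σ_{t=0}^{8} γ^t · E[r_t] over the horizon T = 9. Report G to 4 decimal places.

t=0: π = [0.1250, 0.2500, 0.1250, 0.1250, 0.2500, 0.1250], E[r] = 2.0000, γ^t·E[r] = 2.000000, running G = 2.000000
t=1: π = [0.1563, 0.2031, 0.1250, 0.1563, 0.2188, 0.1406], E[r] = 1.9063, γ^t·E[r] = 1.525000, running G = 3.525000
t=2: π = [0.1504, 0.1992, 0.1250, 0.1582, 0.2266, 0.1406], E[r] = 1.9512, γ^t·E[r] = 1.248750, running G = 4.773750
t=3: π = [0.1499, 0.2004, 0.1250, 0.1582, 0.2258, 0.1406], E[r] = 1.9475, γ^t·E[r] = 0.997125, running G = 5.770875
t=4: π = [0.1501, 0.2002, 0.1250, 0.1582, 0.2259, 0.1406], E[r] = 1.9480, γ^t·E[r] = 0.797888, running G = 6.568763
t=5: π = [0.1500, 0.2002, 0.1250, 0.1582, 0.2259, 0.1406], E[r] = 1.9479, γ^t·E[r] = 0.638291, running G = 7.207054
t=6: π = [0.1500, 0.2002, 0.1250, 0.1582, 0.2259, 0.1406], E[r] = 1.9479, γ^t·E[r] = 0.510635, running G = 7.717689
t=7: π = [0.1500, 0.2002, 0.1250, 0.1582, 0.2259, 0.1406], E[r] = 1.9479, γ^t·E[r] = 0.408508, running G = 8.126196
t=8: π = [0.1500, 0.2002, 0.1250, 0.1582, 0.2259, 0.1406], E[r] = 1.9479, γ^t·E[r] = 0.326806, running G = 8.453003

G = 8.4530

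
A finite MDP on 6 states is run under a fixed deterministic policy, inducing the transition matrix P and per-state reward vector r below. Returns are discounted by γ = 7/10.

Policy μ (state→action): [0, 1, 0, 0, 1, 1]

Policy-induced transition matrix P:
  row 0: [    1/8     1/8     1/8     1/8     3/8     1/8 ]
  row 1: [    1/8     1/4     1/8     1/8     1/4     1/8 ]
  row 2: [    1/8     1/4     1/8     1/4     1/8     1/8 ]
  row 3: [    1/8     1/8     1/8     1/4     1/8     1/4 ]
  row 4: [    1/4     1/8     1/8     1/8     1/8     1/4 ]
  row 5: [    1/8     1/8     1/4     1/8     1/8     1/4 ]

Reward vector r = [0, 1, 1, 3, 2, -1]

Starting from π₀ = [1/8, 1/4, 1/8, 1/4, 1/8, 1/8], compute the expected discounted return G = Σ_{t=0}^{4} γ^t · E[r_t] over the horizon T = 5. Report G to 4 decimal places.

G = 3.0089

t=0: π = [0.1250, 0.2500, 0.1250, 0.2500, 0.1250, 0.1250], E[r] = 1.2500, γ^t·E[r] = 1.250000, running G = 1.250000
t=1: π = [0.1406, 0.1719, 0.1406, 0.1719, 0.1875, 0.1875], E[r] = 1.0156, γ^t·E[r] = 0.710938, running G = 1.960938
t=2: π = [0.1484, 0.1641, 0.1484, 0.1641, 0.1816, 0.1934], E[r] = 0.9746, γ^t·E[r] = 0.477559, running G = 2.438496
t=3: π = [0.1477, 0.1641, 0.1492, 0.1641, 0.1826, 0.1924], E[r] = 0.9783, γ^t·E[r] = 0.335547, running G = 2.774043
t=4: π = [0.1478, 0.1642, 0.1490, 0.1642, 0.1824, 0.1924], E[r] = 0.9781, γ^t·E[r] = 0.234854, running G = 3.008897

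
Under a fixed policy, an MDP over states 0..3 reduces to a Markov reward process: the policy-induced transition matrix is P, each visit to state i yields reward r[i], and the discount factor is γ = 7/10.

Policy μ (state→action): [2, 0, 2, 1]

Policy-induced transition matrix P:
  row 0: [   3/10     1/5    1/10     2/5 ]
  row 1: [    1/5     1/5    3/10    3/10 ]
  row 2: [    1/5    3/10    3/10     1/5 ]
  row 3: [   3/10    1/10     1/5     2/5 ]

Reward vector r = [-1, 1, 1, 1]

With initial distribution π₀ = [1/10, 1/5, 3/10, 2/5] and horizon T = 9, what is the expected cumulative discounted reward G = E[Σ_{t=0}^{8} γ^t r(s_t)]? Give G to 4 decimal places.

G = 1.8734

t=0: π = [0.1000, 0.2000, 0.3000, 0.4000], E[r] = 0.8000, γ^t·E[r] = 0.800000, running G = 0.800000
t=1: π = [0.2500, 0.1900, 0.2400, 0.3200], E[r] = 0.5000, γ^t·E[r] = 0.350000, running G = 1.150000
t=2: π = [0.2570, 0.1920, 0.2180, 0.3330], E[r] = 0.4860, γ^t·E[r] = 0.238140, running G = 1.388140
t=3: π = [0.2590, 0.1885, 0.2153, 0.3372], E[r] = 0.4820, γ^t·E[r] = 0.165326, running G = 1.553466
t=4: π = [0.2596, 0.1878, 0.2145, 0.3381], E[r] = 0.4808, γ^t·E[r] = 0.115430, running G = 1.668896
t=5: π = [0.2598, 0.1876, 0.2143, 0.3383], E[r] = 0.4805, γ^t·E[r] = 0.080751, running G = 1.749647
t=6: π = [0.2598, 0.1876, 0.2142, 0.3384], E[r] = 0.4804, γ^t·E[r] = 0.056516, running G = 1.806163
t=7: π = [0.2598, 0.1876, 0.2142, 0.3384], E[r] = 0.4804, γ^t·E[r] = 0.039560, running G = 1.845723
t=8: π = [0.2598, 0.1876, 0.2142, 0.3384], E[r] = 0.4804, γ^t·E[r] = 0.027692, running G = 1.873415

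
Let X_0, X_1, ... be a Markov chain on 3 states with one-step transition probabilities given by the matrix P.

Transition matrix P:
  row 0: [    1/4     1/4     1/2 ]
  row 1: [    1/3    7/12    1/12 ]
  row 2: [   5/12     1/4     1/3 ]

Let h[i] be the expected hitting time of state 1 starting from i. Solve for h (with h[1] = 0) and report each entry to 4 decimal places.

h = [4.0000, 0.0000, 4.0000]

First-step conditioning: h[1] = 0; for i ≠ 1, h[i] = 1 + Σ_k P[i][k]·h[k].
  h[0] = 1 + 1/4·h[0] + 1/2·h[2]
  h[2] = 1 + 5/12·h[0] + 1/3·h[2]
Solving the 2×2 linear system over states ≠ 1 gives exactly h = [4, 0, 4] (h[1] = 0 is the target).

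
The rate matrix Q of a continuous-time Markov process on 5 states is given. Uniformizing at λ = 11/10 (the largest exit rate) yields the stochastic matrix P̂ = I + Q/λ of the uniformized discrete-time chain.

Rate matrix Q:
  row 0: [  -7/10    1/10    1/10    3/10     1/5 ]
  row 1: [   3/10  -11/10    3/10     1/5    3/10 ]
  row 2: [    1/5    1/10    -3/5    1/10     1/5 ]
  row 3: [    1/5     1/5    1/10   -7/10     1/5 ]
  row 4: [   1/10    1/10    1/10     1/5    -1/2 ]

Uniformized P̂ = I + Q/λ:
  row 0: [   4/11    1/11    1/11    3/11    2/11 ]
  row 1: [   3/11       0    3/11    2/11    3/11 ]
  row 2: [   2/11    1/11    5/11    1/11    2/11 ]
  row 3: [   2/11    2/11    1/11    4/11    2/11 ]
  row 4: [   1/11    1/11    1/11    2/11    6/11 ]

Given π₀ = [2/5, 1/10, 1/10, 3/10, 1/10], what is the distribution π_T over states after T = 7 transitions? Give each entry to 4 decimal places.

t=0: π = [0.4000, 0.1000, 0.1000, 0.3000, 0.1000]
t=1: π = [0.2545, 0.1091, 0.1455, 0.2636, 0.2273]
t=2: π = [0.2174, 0.1050, 0.1636, 0.2397, 0.2744]
t=3: π = [0.2059, 0.1032, 0.1695, 0.2303, 0.2911]
t=4: π = [0.2022, 0.1025, 0.1713, 0.2270, 0.2971]
t=5: π = [0.2009, 0.1022, 0.1718, 0.2259, 0.2992]
t=6: π = [0.2004, 0.1022, 0.1720, 0.2255, 0.2999]
t=7: π = [0.2003, 0.1021, 0.1720, 0.2254, 0.3002]

π = [0.2003, 0.1021, 0.1720, 0.2254, 0.3002]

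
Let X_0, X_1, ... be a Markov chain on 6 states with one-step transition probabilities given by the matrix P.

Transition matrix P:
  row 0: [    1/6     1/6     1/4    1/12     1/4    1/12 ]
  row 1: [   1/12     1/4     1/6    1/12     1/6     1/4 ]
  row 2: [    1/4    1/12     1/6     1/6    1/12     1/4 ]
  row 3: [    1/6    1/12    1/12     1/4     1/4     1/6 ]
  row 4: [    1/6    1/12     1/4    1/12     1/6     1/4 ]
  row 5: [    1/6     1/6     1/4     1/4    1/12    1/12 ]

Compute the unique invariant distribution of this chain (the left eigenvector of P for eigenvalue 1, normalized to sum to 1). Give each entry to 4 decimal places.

Balance equations π_j = Σ_i π_i·P[i][j]:
  π_0 = 1/6·π_0 + 1/12·π_1 + 1/4·π_2 + 1/6·π_3 + 1/6·π_4 + 1/6·π_5
  π_1 = 1/6·π_0 + 1/4·π_1 + 1/12·π_2 + 1/12·π_3 + 1/12·π_4 + 1/6·π_5
  π_2 = 1/4·π_0 + 1/6·π_1 + 1/6·π_2 + 1/12·π_3 + 1/4·π_4 + 1/4·π_5
  π_3 = 1/12·π_0 + 1/12·π_1 + 1/6·π_2 + 1/4·π_3 + 1/12·π_4 + 1/4·π_5
  π_4 = 1/4·π_0 + 1/6·π_1 + 1/12·π_2 + 1/4·π_3 + 1/6·π_4 + 1/12·π_5
  normalize: π_0 + π_1 + π_2 + π_3 + π_4 + π_5 = 1
Solving the linear system gives exactly π = [5559/32360, 437/3236, 3179/16180, 1257/8090, 658/4045, 5781/32360].

π = [0.1718, 0.1350, 0.1965, 0.1554, 0.1627, 0.1786]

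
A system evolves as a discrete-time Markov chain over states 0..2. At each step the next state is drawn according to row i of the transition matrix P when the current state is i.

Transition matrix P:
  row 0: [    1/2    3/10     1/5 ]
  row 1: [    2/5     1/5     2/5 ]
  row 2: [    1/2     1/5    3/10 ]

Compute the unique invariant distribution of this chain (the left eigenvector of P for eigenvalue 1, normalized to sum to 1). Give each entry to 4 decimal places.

Balance equations π_j = Σ_i π_i·P[i][j]:
  π_0 = 1/2·π_0 + 2/5·π_1 + 1/2·π_2
  π_1 = 3/10·π_0 + 1/5·π_1 + 1/5·π_2
  normalize: π_0 + π_1 + π_2 = 1
Solving the linear system gives exactly π = [48/101, 25/101, 28/101].

π = [0.4752, 0.2475, 0.2772]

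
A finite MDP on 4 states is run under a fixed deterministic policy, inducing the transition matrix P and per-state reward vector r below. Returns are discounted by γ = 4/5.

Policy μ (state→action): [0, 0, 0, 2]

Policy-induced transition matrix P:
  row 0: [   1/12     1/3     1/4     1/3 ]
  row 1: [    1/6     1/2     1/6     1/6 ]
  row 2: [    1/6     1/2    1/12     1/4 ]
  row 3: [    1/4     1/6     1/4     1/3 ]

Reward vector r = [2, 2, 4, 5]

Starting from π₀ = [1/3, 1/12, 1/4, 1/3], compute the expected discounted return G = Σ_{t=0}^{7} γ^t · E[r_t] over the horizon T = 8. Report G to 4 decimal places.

t=0: π = [0.3333, 0.0833, 0.2500, 0.3333], E[r] = 3.5000, γ^t·E[r] = 3.500000, running G = 3.500000
t=1: π = [0.1667, 0.3333, 0.2014, 0.2986], E[r] = 3.2986, γ^t·E[r] = 2.638889, running G = 6.138889
t=2: π = [0.1777, 0.3727, 0.1887, 0.2610], E[r] = 3.1603, γ^t·E[r] = 2.022593, running G = 8.161481
t=3: π = [0.1736, 0.3834, 0.1875, 0.2555], E[r] = 3.1415, γ^t·E[r] = 1.608444, running G = 9.769926
t=4: π = [0.1735, 0.3859, 0.1868, 0.2538], E[r] = 3.1350, γ^t·E[r] = 1.284109, running G = 11.054035
t=5: π = [0.1734, 0.3865, 0.1867, 0.2535], E[r] = 3.1338, γ^t·E[r] = 1.026873, running G = 12.080907
t=6: π = [0.1733, 0.3866, 0.1867, 0.2534], E[r] = 3.1334, γ^t·E[r] = 0.821411, running G = 12.902318
t=7: π = [0.1733, 0.3867, 0.1867, 0.2533], E[r] = 3.1334, γ^t·E[r] = 0.657113, running G = 13.559430

G = 13.5594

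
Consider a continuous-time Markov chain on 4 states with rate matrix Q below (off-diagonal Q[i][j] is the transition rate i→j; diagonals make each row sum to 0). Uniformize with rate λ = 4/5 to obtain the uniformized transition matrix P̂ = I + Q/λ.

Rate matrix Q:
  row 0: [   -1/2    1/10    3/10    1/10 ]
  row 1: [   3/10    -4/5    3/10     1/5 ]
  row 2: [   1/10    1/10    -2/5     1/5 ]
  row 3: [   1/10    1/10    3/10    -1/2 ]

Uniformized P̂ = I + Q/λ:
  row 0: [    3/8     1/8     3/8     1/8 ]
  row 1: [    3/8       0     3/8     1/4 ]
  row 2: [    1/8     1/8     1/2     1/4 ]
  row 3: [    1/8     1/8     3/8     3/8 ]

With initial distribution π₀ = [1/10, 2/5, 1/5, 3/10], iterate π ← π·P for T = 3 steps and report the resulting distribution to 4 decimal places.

t=0: π = [0.1000, 0.4000, 0.2000, 0.3000]
t=1: π = [0.2500, 0.0750, 0.4000, 0.2750]
t=2: π = [0.2063, 0.1156, 0.4250, 0.2531]
t=3: π = [0.2055, 0.1105, 0.4281, 0.2559]

π = [0.2055, 0.1105, 0.4281, 0.2559]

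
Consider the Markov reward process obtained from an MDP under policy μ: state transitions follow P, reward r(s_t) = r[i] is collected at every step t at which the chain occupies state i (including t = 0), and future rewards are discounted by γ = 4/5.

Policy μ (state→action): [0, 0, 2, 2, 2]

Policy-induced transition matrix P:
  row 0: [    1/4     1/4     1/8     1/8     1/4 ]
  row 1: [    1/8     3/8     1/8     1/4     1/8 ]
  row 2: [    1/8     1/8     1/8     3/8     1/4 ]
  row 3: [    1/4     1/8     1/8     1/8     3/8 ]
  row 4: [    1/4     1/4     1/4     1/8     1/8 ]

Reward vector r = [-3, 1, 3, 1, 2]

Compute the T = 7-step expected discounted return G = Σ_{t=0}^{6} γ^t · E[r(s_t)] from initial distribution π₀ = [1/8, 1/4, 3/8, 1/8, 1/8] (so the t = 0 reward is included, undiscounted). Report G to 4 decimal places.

t=0: π = [0.1250, 0.2500, 0.3750, 0.1250, 0.1250], E[r] = 1.3750, γ^t·E[r] = 1.375000, running G = 1.375000
t=1: π = [0.1719, 0.2188, 0.1406, 0.2500, 0.2188], E[r] = 0.8125, γ^t·E[r] = 0.650000, running G = 2.025000
t=2: π = [0.2051, 0.2285, 0.1523, 0.1875, 0.2266], E[r] = 0.7109, γ^t·E[r] = 0.455000, running G = 2.480000
t=3: π = [0.2024, 0.2361, 0.1533, 0.1917, 0.2166], E[r] = 0.7136, γ^t·E[r] = 0.365375, running G = 2.845375
t=4: π = [0.2013, 0.2364, 0.1521, 0.1928, 0.2174], E[r] = 0.7162, γ^t·E[r] = 0.293363, running G = 3.138738
t=5: π = [0.2014, 0.2364, 0.1522, 0.1926, 0.2174], E[r] = 0.7160, γ^t·E[r] = 0.234605, running G = 3.373343
t=6: π = [0.2014, 0.2365, 0.1522, 0.1926, 0.2173], E[r] = 0.7160, γ^t·E[r] = 0.187693, running G = 3.561036

G = 3.5610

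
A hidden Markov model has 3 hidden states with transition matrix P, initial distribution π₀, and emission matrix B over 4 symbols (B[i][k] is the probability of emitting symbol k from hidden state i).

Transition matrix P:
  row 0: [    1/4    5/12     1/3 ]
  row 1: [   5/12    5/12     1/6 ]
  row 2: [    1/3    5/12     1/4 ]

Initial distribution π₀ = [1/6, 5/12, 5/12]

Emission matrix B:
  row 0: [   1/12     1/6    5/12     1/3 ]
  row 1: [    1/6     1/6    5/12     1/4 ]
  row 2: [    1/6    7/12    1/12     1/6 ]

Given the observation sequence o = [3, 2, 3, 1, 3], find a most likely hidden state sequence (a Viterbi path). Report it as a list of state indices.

path = [1, 1, 0, 2, 0]

t=0: δ = [5.556e-02, 1.042e-01, 6.944e-02]  (obs o_0=3)
t=1: δ = [1.808e-02, 1.808e-02, 1.543e-03]  ψ = [1, 1, 0]  (obs o_1=2)
t=2: δ = [2.512e-03, 1.884e-03, 1.005e-03]  ψ = [1, 0, 0]  (obs o_2=3)
t=3: δ = [1.308e-04, 1.744e-04, 4.884e-04]  ψ = [1, 0, 0]  (obs o_3=1)
t=4: δ = [5.427e-05, 5.087e-05, 2.035e-05]  ψ = [2, 2, 2]  (obs o_4=3)
backtrack: best end state = 0; path = [1, 1, 0, 2, 0]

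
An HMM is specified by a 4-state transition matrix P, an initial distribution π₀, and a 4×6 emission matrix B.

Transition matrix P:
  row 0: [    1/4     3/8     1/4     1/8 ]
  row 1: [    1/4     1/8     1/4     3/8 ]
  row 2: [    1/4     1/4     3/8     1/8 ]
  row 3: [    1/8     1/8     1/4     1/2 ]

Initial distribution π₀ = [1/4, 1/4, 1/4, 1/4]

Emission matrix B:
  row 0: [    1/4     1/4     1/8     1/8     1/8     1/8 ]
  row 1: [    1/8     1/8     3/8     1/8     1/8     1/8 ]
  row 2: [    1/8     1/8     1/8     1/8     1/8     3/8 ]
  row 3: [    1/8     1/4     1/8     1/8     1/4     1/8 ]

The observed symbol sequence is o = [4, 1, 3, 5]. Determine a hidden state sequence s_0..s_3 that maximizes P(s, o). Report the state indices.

path = [3, 3, 3, 2]

t=0: δ = [3.125e-02, 3.125e-02, 3.125e-02, 6.250e-02]  (obs o_0=4)
t=1: δ = [1.953e-03, 1.465e-03, 1.953e-03, 7.812e-03]  ψ = [0, 0, 3, 3]  (obs o_1=1)
t=2: δ = [1.221e-04, 1.221e-04, 2.441e-04, 4.883e-04]  ψ = [3, 3, 3, 3]  (obs o_2=3)
t=3: δ = [7.629e-06, 7.629e-06, 4.578e-05, 3.052e-05]  ψ = [2, 2, 3, 3]  (obs o_3=5)
backtrack: best end state = 2; path = [3, 3, 3, 2]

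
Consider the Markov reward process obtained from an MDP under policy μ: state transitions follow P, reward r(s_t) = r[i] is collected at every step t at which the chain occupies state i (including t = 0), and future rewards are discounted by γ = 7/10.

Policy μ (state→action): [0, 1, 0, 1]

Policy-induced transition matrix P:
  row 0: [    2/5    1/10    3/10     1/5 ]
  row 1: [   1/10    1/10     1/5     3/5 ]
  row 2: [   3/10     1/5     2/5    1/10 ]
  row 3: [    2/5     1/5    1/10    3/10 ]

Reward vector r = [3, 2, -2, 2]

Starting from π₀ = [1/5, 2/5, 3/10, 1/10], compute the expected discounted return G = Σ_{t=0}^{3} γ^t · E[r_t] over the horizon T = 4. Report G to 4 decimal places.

t=0: π = [0.2000, 0.4000, 0.3000, 0.1000], E[r] = 1.0000, γ^t·E[r] = 1.000000, running G = 1.000000
t=1: π = [0.2500, 0.1400, 0.2700, 0.3400], E[r] = 1.1700, γ^t·E[r] = 0.819000, running G = 1.819000
t=2: π = [0.3310, 0.1610, 0.2450, 0.2630], E[r] = 1.3510, γ^t·E[r] = 0.661990, running G = 2.480990
t=3: π = [0.3272, 0.1508, 0.2558, 0.2662], E[r] = 1.3040, γ^t·E[r] = 0.447272, running G = 2.928262

G = 2.9283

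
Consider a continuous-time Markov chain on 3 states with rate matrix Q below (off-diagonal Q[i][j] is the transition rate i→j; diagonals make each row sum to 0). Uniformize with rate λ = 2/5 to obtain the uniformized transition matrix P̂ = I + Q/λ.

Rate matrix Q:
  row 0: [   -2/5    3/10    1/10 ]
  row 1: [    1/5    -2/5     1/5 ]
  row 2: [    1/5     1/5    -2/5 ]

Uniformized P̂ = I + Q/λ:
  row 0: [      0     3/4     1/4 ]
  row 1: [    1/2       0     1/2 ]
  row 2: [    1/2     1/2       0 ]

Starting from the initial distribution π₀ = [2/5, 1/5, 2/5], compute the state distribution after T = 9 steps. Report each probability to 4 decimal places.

t=0: π = [0.4000, 0.2000, 0.4000]
t=1: π = [0.3000, 0.5000, 0.2000]
t=2: π = [0.3500, 0.3250, 0.3250]
t=3: π = [0.3250, 0.4250, 0.2500]
t=4: π = [0.3375, 0.3688, 0.2938]
t=5: π = [0.3313, 0.4000, 0.2688]
t=6: π = [0.3344, 0.3828, 0.2828]
t=7: π = [0.3328, 0.3922, 0.2750]
t=8: π = [0.3336, 0.3871, 0.2793]
t=9: π = [0.3332, 0.3898, 0.2770]

π = [0.3332, 0.3898, 0.2770]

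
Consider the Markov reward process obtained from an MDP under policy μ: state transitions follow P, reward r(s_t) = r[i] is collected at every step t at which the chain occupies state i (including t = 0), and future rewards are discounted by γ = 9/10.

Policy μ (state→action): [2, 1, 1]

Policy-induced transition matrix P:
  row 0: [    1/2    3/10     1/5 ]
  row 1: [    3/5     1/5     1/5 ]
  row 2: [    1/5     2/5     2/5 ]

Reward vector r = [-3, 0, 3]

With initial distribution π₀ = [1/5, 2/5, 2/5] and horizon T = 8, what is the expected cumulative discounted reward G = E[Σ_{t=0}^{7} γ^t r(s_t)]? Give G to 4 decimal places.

G = -2.0642

t=0: π = [0.2000, 0.4000, 0.4000], E[r] = 0.6000, γ^t·E[r] = 0.600000, running G = 0.600000
t=1: π = [0.4200, 0.3000, 0.2800], E[r] = -0.4200, γ^t·E[r] = -0.378000, running G = 0.222000
t=2: π = [0.4460, 0.2980, 0.2560], E[r] = -0.5700, γ^t·E[r] = -0.461700, running G = -0.239700
t=3: π = [0.4530, 0.2958, 0.2512], E[r] = -0.6054, γ^t·E[r] = -0.441337, running G = -0.681037
t=4: π = [0.4542, 0.2955, 0.2502], E[r] = -0.6119, γ^t·E[r] = -0.401494, running G = -1.082530
t=5: π = [0.4545, 0.2955, 0.2500], E[r] = -0.6133, γ^t·E[r] = -0.362149, running G = -1.444679
t=6: π = [0.4545, 0.2955, 0.2500], E[r] = -0.6136, γ^t·E[r] = -0.326076, running G = -1.770755
t=7: π = [0.4545, 0.2955, 0.2500], E[r] = -0.6136, γ^t·E[r] = -0.293494, running G = -2.064249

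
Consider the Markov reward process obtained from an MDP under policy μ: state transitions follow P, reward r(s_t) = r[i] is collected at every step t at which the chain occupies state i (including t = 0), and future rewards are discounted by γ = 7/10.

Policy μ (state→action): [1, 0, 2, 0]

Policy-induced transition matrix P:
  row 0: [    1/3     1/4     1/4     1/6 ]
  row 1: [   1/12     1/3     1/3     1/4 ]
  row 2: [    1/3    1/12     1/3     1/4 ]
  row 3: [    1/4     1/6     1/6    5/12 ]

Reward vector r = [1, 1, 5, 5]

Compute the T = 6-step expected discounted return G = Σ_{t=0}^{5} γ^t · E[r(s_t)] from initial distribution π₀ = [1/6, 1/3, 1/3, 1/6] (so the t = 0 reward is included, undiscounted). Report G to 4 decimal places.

G = 9.1853

t=0: π = [0.1667, 0.3333, 0.3333, 0.1667], E[r] = 3.0000, γ^t·E[r] = 3.000000, running G = 3.000000
t=1: π = [0.2361, 0.2083, 0.2917, 0.2639], E[r] = 3.2222, γ^t·E[r] = 2.255556, running G = 5.255556
t=2: π = [0.2593, 0.1968, 0.2697, 0.2743], E[r] = 3.1759, γ^t·E[r] = 1.556204, running G = 6.811759
t=3: π = [0.2613, 0.1986, 0.2660, 0.2741], E[r] = 3.1605, γ^t·E[r] = 1.084049, running G = 7.895809
t=4: π = [0.2608, 0.1994, 0.2659, 0.2739], E[r] = 3.1591, γ^t·E[r] = 0.758510, running G = 8.654319
t=5: π = [0.2607, 0.1995, 0.2659, 0.2739], E[r] = 3.1594, γ^t·E[r] = 0.531007, running G = 9.185326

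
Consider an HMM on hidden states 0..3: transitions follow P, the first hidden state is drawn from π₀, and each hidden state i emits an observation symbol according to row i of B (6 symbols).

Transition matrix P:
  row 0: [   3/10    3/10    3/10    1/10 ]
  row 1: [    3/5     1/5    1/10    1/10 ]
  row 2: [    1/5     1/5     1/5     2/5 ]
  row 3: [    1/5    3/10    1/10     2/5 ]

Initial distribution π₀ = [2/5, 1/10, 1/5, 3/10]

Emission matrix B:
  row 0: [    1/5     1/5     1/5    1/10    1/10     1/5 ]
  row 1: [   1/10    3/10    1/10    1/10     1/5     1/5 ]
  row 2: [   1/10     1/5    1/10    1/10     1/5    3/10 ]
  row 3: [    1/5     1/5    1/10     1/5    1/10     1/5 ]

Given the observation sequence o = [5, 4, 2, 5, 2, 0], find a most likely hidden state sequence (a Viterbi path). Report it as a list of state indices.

path = [0, 1, 0, 1, 0, 0]

t=0: δ = [8.000e-02, 2.000e-02, 6.000e-02, 6.000e-02]  (obs o_0=5)
t=1: δ = [2.400e-03, 4.800e-03, 4.800e-03, 2.400e-03]  ψ = [0, 0, 0, 2]  (obs o_1=4)
t=2: δ = [5.760e-04, 9.600e-05, 9.600e-05, 1.920e-04]  ψ = [1, 1, 2, 2]  (obs o_2=2)
t=3: δ = [3.456e-05, 3.456e-05, 5.184e-05, 1.536e-05]  ψ = [0, 0, 0, 3]  (obs o_3=5)
t=4: δ = [4.147e-06, 1.037e-06, 1.037e-06, 2.074e-06]  ψ = [1, 0, 0, 2]  (obs o_4=2)
t=5: δ = [2.488e-07, 1.244e-07, 1.244e-07, 1.659e-07]  ψ = [0, 0, 0, 3]  (obs o_5=0)
backtrack: best end state = 0; path = [0, 1, 0, 1, 0, 0]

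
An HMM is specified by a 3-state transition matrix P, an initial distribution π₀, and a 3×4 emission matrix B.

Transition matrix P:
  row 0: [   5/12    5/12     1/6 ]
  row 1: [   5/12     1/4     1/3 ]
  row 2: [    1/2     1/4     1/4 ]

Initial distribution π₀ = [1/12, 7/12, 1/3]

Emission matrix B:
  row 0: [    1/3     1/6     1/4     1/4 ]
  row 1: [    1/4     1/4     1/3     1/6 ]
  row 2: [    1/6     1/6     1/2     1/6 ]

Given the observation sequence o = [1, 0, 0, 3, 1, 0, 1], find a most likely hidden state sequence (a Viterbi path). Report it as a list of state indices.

t=0: δ = [1.389e-02, 1.458e-01, 5.556e-02]  (obs o_0=1)
t=1: δ = [2.025e-02, 9.115e-03, 8.102e-03]  ψ = [1, 1, 1]  (obs o_1=0)
t=2: δ = [2.813e-03, 2.110e-03, 5.626e-04]  ψ = [0, 0, 0]  (obs o_2=0)
t=3: δ = [2.930e-04, 1.954e-04, 1.172e-04]  ψ = [0, 0, 1]  (obs o_3=3)
t=4: δ = [2.035e-05, 3.052e-05, 1.085e-05]  ψ = [0, 0, 1]  (obs o_4=1)
t=5: δ = [4.240e-06, 2.120e-06, 1.696e-06]  ψ = [1, 0, 1]  (obs o_5=0)
t=6: δ = [2.944e-07, 4.416e-07, 1.178e-07]  ψ = [0, 0, 0]  (obs o_6=1)
backtrack: best end state = 1; path = [1, 0, 0, 0, 1, 0, 1]

path = [1, 0, 0, 0, 1, 0, 1]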